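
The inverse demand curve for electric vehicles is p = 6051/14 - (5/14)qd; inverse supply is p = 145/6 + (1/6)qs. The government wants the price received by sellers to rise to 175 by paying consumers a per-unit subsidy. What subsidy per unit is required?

At a seller price of 175, quantity supplied is -145 + 6·175 = 905.
Buyers absorb 905 only when they pay pb = 6051/14 − (5/14)·905 = 109.
s = ps − pb = 175 − 109 = 66.

Required subsidy s = 66 per unit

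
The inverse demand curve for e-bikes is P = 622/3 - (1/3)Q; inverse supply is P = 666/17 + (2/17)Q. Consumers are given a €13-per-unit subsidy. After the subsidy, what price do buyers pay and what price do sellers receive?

Pre-subsidy: 622/3 - (1/3)Q = 666/17 + (2/17)Q gives Q* = 8576/23 and P* = 1910/23.
With the rebate, buyers effectively pay Pb = Ps − 13, where Ps is the price sellers receive.
On the curves, Pb = 622/3 - (1/3)Q and Ps = 666/17 + (2/17)Q; the wedge Ps − Pb = 13 gives 666/17 + (2/17)Q − (622/3 - (1/3)Q) = 13, so Q' = 9239/23.
Then Pb = 622/3 − (1/3)·(9239/23) = 1689/23 and Ps = 666/17 + (2/17)·(9239/23) = 1988/23.

Buyers pay 1689/23; sellers receive 1988/23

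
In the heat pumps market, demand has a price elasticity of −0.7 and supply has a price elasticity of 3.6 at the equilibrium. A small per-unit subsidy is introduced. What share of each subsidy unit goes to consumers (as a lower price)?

Consumer share = 36/43

For a small subsidy around the equilibrium, the benefit split depends on the relative slopes, which at a point are proportional to the elasticities.
Buyer share = εs/(εs + |εd|) = 3.6/(3.6 + 0.7) = 36/43; seller share = |εd|/(εs + |εd|) = 7/43.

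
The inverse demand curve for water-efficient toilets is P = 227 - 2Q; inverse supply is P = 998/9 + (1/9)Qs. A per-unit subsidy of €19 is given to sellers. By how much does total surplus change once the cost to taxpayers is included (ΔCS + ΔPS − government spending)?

Net change in total surplus = -€85.5

Pre-subsidy: 227 - 2Q = 998/9 + (1/9)Q gives Q* = 55 and P* = 117.
With the subsidy, sellers receive Ps = Pb + 19 for each unit, where Pb is the price buyers pay.
On the curves, Pb = 227 - 2Q and Ps = 998/9 + (1/9)Q; the wedge Ps − Pb = 19 gives 998/9 + (1/9)Q − (227 - 2Q) = 19, so Q' = 64.
Then Pb = 227 − 2·64 = 99 and Ps = 998/9 + (1/9)·64 = 118.
ΔCS = ½(55 + 64)(117 − 99) = 1071; ΔPS = ½(55 + 64)(118 − 117) = 59.5.
Government spending = 19 × 64 = 1216.
Net change = 1071 + 59.5 − 1216 = -85.5. The loss equals the DWL triangle ½·19·9.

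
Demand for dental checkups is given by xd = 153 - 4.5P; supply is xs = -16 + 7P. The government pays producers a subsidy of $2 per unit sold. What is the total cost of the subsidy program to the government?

Pre-subsidy: 153 - 4.5P = -16 + 7P gives P* = 338/23, x* = 1998/23.
With the subsidy, sellers receive Ps = Pb + 2 for each unit, where Pb is the price buyers pay.
Supply in terms of Pb becomes xs = -16 + 7(Pb + 2) = -2 + 7Pb. Setting this equal to demand: 153 - 4.5Pb = -2 + 7Pb, so Pb = 310/23.
Sellers receive Ps = 310/23 + 2 = 356/23; x' = 153 − 4.5·(310/23) = 2124/23.
Government outlay = subsidy × quantity = 2 × 2124/23 = 4248/23.

Government cost = 4248/23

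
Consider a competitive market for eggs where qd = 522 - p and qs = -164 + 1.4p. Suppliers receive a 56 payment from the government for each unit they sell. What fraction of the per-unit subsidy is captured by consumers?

Pre-subsidy: 522 - p = -164 + 1.4p gives p* = 1715/6, q* = 1417/6.
With the subsidy, sellers receive ps = pb + 56 for each unit, where pb is the price buyers pay.
Supply in terms of pb becomes qs = -164 + 1.4(pb + 56) = -85.6 + 1.4pb. Setting this equal to demand: 522 - pb = -85.6 + 1.4pb, so pb = 1519/6.
Sellers receive ps = 1519/6 + 56 = 1855/6; q' = 522 − 1·(1519/6) = 1613/6.
Buyers' price falls by p* − pb = 1715/6 − 1519/6 = 98/3; sellers' price rises by ps − p* = 1855/6 − 1715/6 = 70/3.
So consumers capture (98/3)/56 = 7/12 of each unit of subsidy.

Consumer share = 7/12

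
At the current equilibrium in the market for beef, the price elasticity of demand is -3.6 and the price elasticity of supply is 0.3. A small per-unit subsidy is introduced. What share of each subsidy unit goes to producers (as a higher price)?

For a small subsidy around the equilibrium, the benefit split depends on the relative slopes, which at a point are proportional to the elasticities.
Buyer share = εs/(εs + |εd|) = 0.3/(0.3 + 3.6) = 1/13; seller share = |εd|/(εs + |εd|) = 12/13.
So producers capture 12/13 of the subsidy.

Producer share = 12/13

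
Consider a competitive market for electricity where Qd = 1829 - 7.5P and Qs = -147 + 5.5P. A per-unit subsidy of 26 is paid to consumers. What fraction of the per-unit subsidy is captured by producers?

Producer share = 15/26

Pre-subsidy: 1829 - 7.5P = -147 + 5.5P gives P* = 152, Q* = 689.
With the rebate, buyers effectively pay Pb = Ps − 26, where Ps is the price sellers receive.
Demand in terms of Ps becomes Qd = 1829 − 7.5(Ps − 26) = 2024 - 7.5Ps. Setting this equal to supply: 2024 - 7.5Ps = -147 + 5.5Ps, so Ps = 167.
Buyers pay Pb = 167 − 26 = 141; Q' = -147 + 5.5·167 = 771.5.
Buyers' price falls by P* − Pb = 152 − 141 = 11; sellers' price rises by Ps − P* = 167 − 152 = 15.
So producers capture 15/26 = 15/26 of each unit of subsidy.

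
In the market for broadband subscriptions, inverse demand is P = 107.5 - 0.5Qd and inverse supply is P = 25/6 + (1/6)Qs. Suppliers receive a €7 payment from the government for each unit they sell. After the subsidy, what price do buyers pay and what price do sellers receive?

Pre-subsidy: 107.5 - 0.5Q = 25/6 + (1/6)Q gives Q* = 155 and P* = 30.
With the subsidy, sellers receive Ps = Pb + 7 for each unit, where Pb is the price buyers pay.
On the curves, Pb = 107.5 - 0.5Q and Ps = 25/6 + (1/6)Q; the wedge Ps − Pb = 7 gives 25/6 + (1/6)Q − (107.5 - 0.5Q) = 7, so Q' = 165.5.
Then Pb = 107.5 − 0.5·165.5 = 24.75 and Ps = 25/6 + (1/6)·165.5 = 31.75.

Buyers pay €24.75; sellers receive €31.75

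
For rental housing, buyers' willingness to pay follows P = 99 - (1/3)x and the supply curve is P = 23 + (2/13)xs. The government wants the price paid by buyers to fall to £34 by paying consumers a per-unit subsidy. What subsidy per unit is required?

Required subsidy s = £19 per unit

At a buyer price of 34, quantity demanded is 297 − 3·34 = 195.
Sellers supply 195 only when they receive Ps = 23 + (2/13)·195 = 53.
s = Ps − Pb = 53 − 34 = 19.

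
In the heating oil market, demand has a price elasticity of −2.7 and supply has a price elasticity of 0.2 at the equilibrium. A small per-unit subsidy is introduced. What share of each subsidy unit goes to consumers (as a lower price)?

For a small subsidy around the equilibrium, the benefit split depends on the relative slopes, which at a point are proportional to the elasticities.
Buyer share = εs/(εs + |εd|) = 0.2/(0.2 + 2.7) = 2/29; seller share = |εd|/(εs + |εd|) = 27/29.

Consumer share = 2/29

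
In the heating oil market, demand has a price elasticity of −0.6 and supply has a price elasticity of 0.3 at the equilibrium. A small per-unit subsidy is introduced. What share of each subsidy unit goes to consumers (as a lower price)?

Consumer share = 1/3

For a small subsidy around the equilibrium, the benefit split depends on the relative slopes, which at a point are proportional to the elasticities.
Buyer share = εs/(εs + |εd|) = 0.3/(0.3 + 0.6) = 1/3; seller share = |εd|/(εs + |εd|) = 2/3.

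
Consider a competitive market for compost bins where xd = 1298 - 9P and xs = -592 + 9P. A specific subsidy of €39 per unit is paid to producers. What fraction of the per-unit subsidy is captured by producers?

Pre-subsidy: 1298 - 9P = -592 + 9P gives P* = 105, x* = 353.
With the subsidy, sellers receive Ps = Pb + 39 for each unit, where Pb is the price buyers pay.
Supply in terms of Pb becomes xs = -592 + 9(Pb + 39) = -241 + 9Pb. Setting this equal to demand: 1298 - 9Pb = -241 + 9Pb, so Pb = 85.5.
Sellers receive Ps = 85.5 + 39 = 124.5; x' = 1298 − 9·85.5 = 528.5.
Buyers' price falls by P* − Pb = 105 − 85.5 = 19.5; sellers' price rises by Ps − P* = 124.5 − 105 = 19.5.
So producers capture 19.5/39 = 0.5 of each unit of subsidy.

Producer share = 0.5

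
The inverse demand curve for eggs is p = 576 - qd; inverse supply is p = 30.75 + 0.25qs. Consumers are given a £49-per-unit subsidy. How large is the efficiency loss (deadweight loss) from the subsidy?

Deadweight loss = £960.4

Pre-subsidy: 576 - q = 30.75 + 0.25q gives q* = 436.2 and p* = 139.8.
With the rebate, buyers effectively pay pb = ps − 49, where ps is the price sellers receive.
On the curves, pb = 576 - q and ps = 30.75 + 0.25q; the wedge ps − pb = 49 gives 30.75 + 0.25q − (576 - q) = 49, so q' = 475.4.
Then pb = 576 − 1·475.4 = 100.6 and ps = 30.75 + 0.25·475.4 = 149.6.
The subsidy expands output by 475.4 − 436.2 = 39.2 past the efficient level; on those units the gap between marginal cost and willingness to pay runs from 0 up to 49.
DWL = ½ × 49 × 39.2 = 960.4.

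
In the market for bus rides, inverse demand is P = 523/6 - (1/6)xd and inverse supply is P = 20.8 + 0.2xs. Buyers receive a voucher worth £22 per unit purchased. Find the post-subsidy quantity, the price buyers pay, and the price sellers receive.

Pre-subsidy: 523/6 - (1/6)x = 20.8 + 0.2x gives x* = 181 and P* = 57.
With the rebate, buyers effectively pay Pb = Ps − 22, where Ps is the price sellers receive.
On the curves, Pb = 523/6 - (1/6)x and Ps = 20.8 + 0.2x; the wedge Ps − Pb = 22 gives 20.8 + 0.2x − (523/6 - (1/6)x) = 22, so x' = 241.
Then Pb = 523/6 − (1/6)·241 = 47 and Ps = 20.8 + 0.2·241 = 69.

x' = 241; buyers pay £47; sellers receive £69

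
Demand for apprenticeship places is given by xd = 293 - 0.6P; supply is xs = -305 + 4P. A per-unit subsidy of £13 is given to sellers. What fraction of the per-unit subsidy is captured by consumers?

Consumer share = 20/23

Pre-subsidy: 293 - 0.6P = -305 + 4P gives P* = 130, x* = 215.
With the subsidy, sellers receive Ps = Pb + 13 for each unit, where Pb is the price buyers pay.
Supply in terms of Pb becomes xs = -305 + 4(Pb + 13) = -253 + 4Pb. Setting this equal to demand: 293 - 0.6Pb = -253 + 4Pb, so Pb = 2730/23.
Sellers receive Ps = 2730/23 + 13 = 3029/23; x' = 293 − 0.6·(2730/23) = 5101/23.
Buyers' price falls by P* − Pb = 130 − 2730/23 = 260/23; sellers' price rises by Ps − P* = 3029/23 − 130 = 39/23.
So consumers capture (260/23)/13 = 20/23 of each unit of subsidy.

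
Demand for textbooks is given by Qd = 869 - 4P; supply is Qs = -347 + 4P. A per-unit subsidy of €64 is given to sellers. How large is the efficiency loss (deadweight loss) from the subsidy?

Deadweight loss = €4096

Pre-subsidy: 869 - 4P = -347 + 4P gives P* = 152, Q* = 261.
With the subsidy, sellers receive Ps = Pb + 64 for each unit, where Pb is the price buyers pay.
Supply in terms of Pb becomes Qs = -347 + 4(Pb + 64) = -91 + 4Pb. Setting this equal to demand: 869 - 4Pb = -91 + 4Pb, so Pb = 120.
Sellers receive Ps = 120 + 64 = 184; Q' = 869 − 4·120 = 389.
The subsidy expands output by 389 − 261 = 128 past the efficient level; on those units the gap between marginal cost and willingness to pay runs from 0 up to 64.
DWL = ½ × 64 × 128 = 4096.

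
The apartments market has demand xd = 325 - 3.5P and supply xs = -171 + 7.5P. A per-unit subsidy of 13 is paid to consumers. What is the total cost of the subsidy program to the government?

Government cost = 113373/44

Pre-subsidy: 325 - 3.5P = -171 + 7.5P gives P* = 496/11, x* = 1839/11.
With the rebate, buyers effectively pay Pb = Ps − 13, where Ps is the price sellers receive.
Demand in terms of Ps becomes xd = 325 − 3.5(Ps − 13) = 370.5 - 3.5Ps. Setting this equal to supply: 370.5 - 3.5Ps = -171 + 7.5Ps, so Ps = 1083/22.
Buyers pay Pb = 1083/22 − 13 = 797/22; x' = -171 + 7.5·(1083/22) = 8721/44.
Government outlay = subsidy × quantity = 13 × 8721/44 = 113373/44.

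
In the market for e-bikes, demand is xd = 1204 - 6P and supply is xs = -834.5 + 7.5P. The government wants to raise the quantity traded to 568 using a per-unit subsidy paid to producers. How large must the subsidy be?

At x = 568, invert demand for the buyer price: Pb = (1204 − 568)/6 = 106; invert supply for the seller price: Ps = (568 − (-834.5))/7.5 = 187.
The subsidy must fill the gap: s = Ps − Pb = 187 − 106 = 81.

Required subsidy s = 81 per unit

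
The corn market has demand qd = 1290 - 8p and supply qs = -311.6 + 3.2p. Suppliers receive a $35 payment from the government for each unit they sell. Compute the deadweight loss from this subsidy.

Pre-subsidy: 1290 - 8p = -311.6 + 3.2p gives p* = 143, q* = 146.
With the subsidy, sellers receive ps = pb + 35 for each unit, where pb is the price buyers pay.
Supply in terms of pb becomes qs = -311.6 + 3.2(pb + 35) = -199.6 + 3.2pb. Setting this equal to demand: 1290 - 8pb = -199.6 + 3.2pb, so pb = 133.
Sellers receive ps = 133 + 35 = 168; q' = 1290 − 8·133 = 226.
The subsidy expands output by 226 − 146 = 80 past the efficient level; on those units the gap between marginal cost and willingness to pay runs from 0 up to 35.
DWL = ½ × 35 × 80 = 1400.

Deadweight loss = $1400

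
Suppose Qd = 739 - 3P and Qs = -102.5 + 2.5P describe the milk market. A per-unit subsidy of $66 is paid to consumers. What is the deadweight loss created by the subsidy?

Deadweight loss = $2970

Pre-subsidy: 739 - 3P = -102.5 + 2.5P gives P* = 153, Q* = 280.
With the rebate, buyers effectively pay Pb = Ps − 66, where Ps is the price sellers receive.
Demand in terms of Ps becomes Qd = 739 − 3(Ps − 66) = 937 - 3Ps. Setting this equal to supply: 937 - 3Ps = -102.5 + 2.5Ps, so Ps = 189.
Buyers pay Pb = 189 − 66 = 123; Q' = -102.5 + 2.5·189 = 370.
The subsidy expands output by 370 − 280 = 90 past the efficient level; on those units the gap between marginal cost and willingness to pay runs from 0 up to 66.
DWL = ½ × 66 × 90 = 2970.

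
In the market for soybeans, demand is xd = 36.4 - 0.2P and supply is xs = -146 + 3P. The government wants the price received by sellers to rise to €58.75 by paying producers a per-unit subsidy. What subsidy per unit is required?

At a seller price of 58.75, quantity supplied is -146 + 3·58.75 = 30.25.
Buyers absorb 30.25 only when they pay Pb with 36.4 − 0.2·Pb = 30.25, i.e. Pb = 30.75.
s = Ps − Pb = 58.75 − 30.75 = 28.

Required subsidy s = €28 per unit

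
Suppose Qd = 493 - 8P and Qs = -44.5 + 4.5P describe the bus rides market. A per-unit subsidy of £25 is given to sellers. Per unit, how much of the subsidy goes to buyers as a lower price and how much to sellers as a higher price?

Buyers gain £9 per unit; sellers gain £16 per unit

Pre-subsidy: 493 - 8P = -44.5 + 4.5P gives P* = 43, Q* = 149.
With the subsidy, sellers receive Ps = Pb + 25 for each unit, where Pb is the price buyers pay.
Supply in terms of Pb becomes Qs = -44.5 + 4.5(Pb + 25) = 68 + 4.5Pb. Setting this equal to demand: 493 - 8Pb = 68 + 4.5Pb, so Pb = 34.
Sellers receive Ps = 34 + 25 = 59; Q' = 493 − 8·34 = 221.
Buyers' price falls by P* − Pb = 43 − 34 = 9; sellers' price rises by Ps − P* = 59 − 43 = 16.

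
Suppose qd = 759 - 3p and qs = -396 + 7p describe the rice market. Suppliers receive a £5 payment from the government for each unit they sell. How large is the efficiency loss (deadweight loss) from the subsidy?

Pre-subsidy: 759 - 3p = -396 + 7p gives p* = 115.5, q* = 412.5.
With the subsidy, sellers receive ps = pb + 5 for each unit, where pb is the price buyers pay.
Supply in terms of pb becomes qs = -396 + 7(pb + 5) = -361 + 7pb. Setting this equal to demand: 759 - 3pb = -361 + 7pb, so pb = 112.
Sellers receive ps = 112 + 5 = 117; q' = 759 − 3·112 = 423.
The subsidy expands output by 423 − 412.5 = 10.5 past the efficient level; on those units the gap between marginal cost and willingness to pay runs from 0 up to 5.
DWL = ½ × 5 × 10.5 = 26.25.

Deadweight loss = £26.25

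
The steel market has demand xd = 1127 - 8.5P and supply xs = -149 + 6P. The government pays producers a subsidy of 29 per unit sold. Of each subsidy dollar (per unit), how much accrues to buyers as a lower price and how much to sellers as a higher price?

Pre-subsidy: 1127 - 8.5P = -149 + 6P gives P* = 88, x* = 379.
With the subsidy, sellers receive Ps = Pb + 29 for each unit, where Pb is the price buyers pay.
Supply in terms of Pb becomes xs = -149 + 6(Pb + 29) = 25 + 6Pb. Setting this equal to demand: 1127 - 8.5Pb = 25 + 6Pb, so Pb = 76.
Sellers receive Ps = 76 + 29 = 105; x' = 1127 − 8.5·76 = 481.
Buyers' price falls by P* − Pb = 88 − 76 = 12; sellers' price rises by Ps − P* = 105 − 88 = 17.

Buyers gain 12 per unit; sellers gain 17 per unit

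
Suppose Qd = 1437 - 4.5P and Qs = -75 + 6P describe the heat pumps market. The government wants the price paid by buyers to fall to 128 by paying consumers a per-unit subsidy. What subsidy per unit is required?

At a buyer price of 128, quantity demanded is 1437 − 4.5·128 = 861.
Sellers supply 861 only when they receive Ps with -75 + 6·Ps = 861, i.e. Ps = 156.
s = Ps − Pb = 156 − 128 = 28.

Required subsidy s = 28 per unit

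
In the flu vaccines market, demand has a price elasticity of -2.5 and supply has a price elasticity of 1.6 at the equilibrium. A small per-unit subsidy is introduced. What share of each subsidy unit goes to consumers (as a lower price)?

For a small subsidy around the equilibrium, the benefit split depends on the relative slopes, which at a point are proportional to the elasticities.
Buyer share = εs/(εs + |εd|) = 1.6/(1.6 + 2.5) = 16/41; seller share = |εd|/(εs + |εd|) = 25/41.

Consumer share = 16/41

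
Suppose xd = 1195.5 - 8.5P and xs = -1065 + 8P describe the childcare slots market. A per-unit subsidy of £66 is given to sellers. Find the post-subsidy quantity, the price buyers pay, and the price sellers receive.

x' = 303; buyers pay £105; sellers receive £171

Pre-subsidy: 1195.5 - 8.5P = -1065 + 8P gives P* = 137, x* = 31.
With the subsidy, sellers receive Ps = Pb + 66 for each unit, where Pb is the price buyers pay.
Supply in terms of Pb becomes xs = -1065 + 8(Pb + 66) = -537 + 8Pb. Setting this equal to demand: 1195.5 - 8.5Pb = -537 + 8Pb, so Pb = 105.
Sellers receive Ps = 105 + 66 = 171; x' = 1195.5 − 8.5·105 = 303.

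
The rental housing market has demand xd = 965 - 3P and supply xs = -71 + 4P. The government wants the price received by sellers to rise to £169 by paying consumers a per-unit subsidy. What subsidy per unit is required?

At a seller price of 169, quantity supplied is -71 + 4·169 = 605.
Buyers absorb 605 only when they pay Pb with 965 − 3·Pb = 605, i.e. Pb = 120.
s = Ps − Pb = 169 − 120 = 49.

Required subsidy s = £49 per unit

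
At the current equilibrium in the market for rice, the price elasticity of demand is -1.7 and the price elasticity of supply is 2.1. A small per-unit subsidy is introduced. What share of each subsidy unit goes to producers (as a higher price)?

Producer share = 17/38

For a small subsidy around the equilibrium, the benefit split depends on the relative slopes, which at a point are proportional to the elasticities.
Buyer share = εs/(εs + |εd|) = 2.1/(2.1 + 1.7) = 21/38; seller share = |εd|/(εs + |εd|) = 17/38.
So producers capture 17/38 of the subsidy.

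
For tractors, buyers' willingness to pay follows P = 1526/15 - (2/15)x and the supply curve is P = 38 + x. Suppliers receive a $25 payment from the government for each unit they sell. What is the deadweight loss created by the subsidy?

Deadweight loss = 9375/34

Pre-subsidy: 1526/15 - (2/15)x = 38 + x gives x* = 956/17 and P* = 1602/17.
With the subsidy, sellers receive Ps = Pb + 25 for each unit, where Pb is the price buyers pay.
On the curves, Pb = 1526/15 - (2/15)x and Ps = 38 + x; the wedge Ps − Pb = 25 gives 38 + x − (1526/15 - (2/15)x) = 25, so x' = 1331/17.
Then Pb = 1526/15 − (2/15)·(1331/17) = 1552/17 and Ps = 38 + 1·(1331/17) = 1977/17.
The subsidy expands output by 1331/17 − 956/17 = 375/17 past the efficient level; on those units the gap between marginal cost and willingness to pay runs from 0 up to 25.
DWL = ½ × 25 × 375/17 = 9375/34.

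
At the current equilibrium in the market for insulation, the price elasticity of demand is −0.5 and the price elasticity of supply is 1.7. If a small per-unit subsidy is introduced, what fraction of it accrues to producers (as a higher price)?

Producer share = 5/22

For a small subsidy around the equilibrium, the benefit split depends on the relative slopes, which at a point are proportional to the elasticities.
Buyer share = εs/(εs + |εd|) = 1.7/(1.7 + 0.5) = 17/22; seller share = |εd|/(εs + |εd|) = 5/22.
So producers capture 5/22 of the subsidy.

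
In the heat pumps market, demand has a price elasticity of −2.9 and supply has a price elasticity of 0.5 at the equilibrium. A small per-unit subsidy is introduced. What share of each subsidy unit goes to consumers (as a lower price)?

For a small subsidy around the equilibrium, the benefit split depends on the relative slopes, which at a point are proportional to the elasticities.
Buyer share = εs/(εs + |εd|) = 0.5/(0.5 + 2.9) = 5/34; seller share = |εd|/(εs + |εd|) = 29/34.

Consumer share = 5/34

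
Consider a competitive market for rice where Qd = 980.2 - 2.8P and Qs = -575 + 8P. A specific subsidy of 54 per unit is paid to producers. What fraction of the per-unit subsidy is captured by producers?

Producer share = 7/27

Pre-subsidy: 980.2 - 2.8P = -575 + 8P gives P* = 144, Q* = 577.
With the subsidy, sellers receive Ps = Pb + 54 for each unit, where Pb is the price buyers pay.
Supply in terms of Pb becomes Qs = -575 + 8(Pb + 54) = -143 + 8Pb. Setting this equal to demand: 980.2 - 2.8Pb = -143 + 8Pb, so Pb = 104.
Sellers receive Ps = 104 + 54 = 158; Q' = 980.2 − 2.8·104 = 689.
Buyers' price falls by P* − Pb = 144 − 104 = 40; sellers' price rises by Ps − P* = 158 − 144 = 14.
So producers capture 14/54 = 7/27 of each unit of subsidy.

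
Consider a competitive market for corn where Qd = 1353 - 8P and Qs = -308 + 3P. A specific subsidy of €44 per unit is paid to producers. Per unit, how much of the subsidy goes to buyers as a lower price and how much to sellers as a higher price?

Buyers gain €12 per unit; sellers gain €32 per unit

Pre-subsidy: 1353 - 8P = -308 + 3P gives P* = 151, Q* = 145.
With the subsidy, sellers receive Ps = Pb + 44 for each unit, where Pb is the price buyers pay.
Supply in terms of Pb becomes Qs = -308 + 3(Pb + 44) = -176 + 3Pb. Setting this equal to demand: 1353 - 8Pb = -176 + 3Pb, so Pb = 139.
Sellers receive Ps = 139 + 44 = 183; Q' = 1353 − 8·139 = 241.
Buyers' price falls by P* − Pb = 151 − 139 = 12; sellers' price rises by Ps − P* = 183 − 151 = 32.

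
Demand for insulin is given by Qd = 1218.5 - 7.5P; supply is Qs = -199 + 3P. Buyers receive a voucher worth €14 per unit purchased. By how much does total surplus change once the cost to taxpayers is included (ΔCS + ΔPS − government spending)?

Pre-subsidy: 1218.5 - 7.5P = -199 + 3P gives P* = 135, Q* = 206.
With the rebate, buyers effectively pay Pb = Ps − 14, where Ps is the price sellers receive.
Demand in terms of Ps becomes Qd = 1218.5 − 7.5(Ps − 14) = 1323.5 - 7.5Ps. Setting this equal to supply: 1323.5 - 7.5Ps = -199 + 3Ps, so Ps = 145.
Buyers pay Pb = 145 − 14 = 131; Q' = -199 + 3·145 = 236.
ΔCS = ½(206 + 236)(135 − 131) = 884; ΔPS = ½(206 + 236)(145 − 135) = 2210.
Government spending = 14 × 236 = 3304.
Net change = 884 + 2210 − 3304 = -210. The loss equals the DWL triangle ½·14·30.

Net change in total surplus = -€210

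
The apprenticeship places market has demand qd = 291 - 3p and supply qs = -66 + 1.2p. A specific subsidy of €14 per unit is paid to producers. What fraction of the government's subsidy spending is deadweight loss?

Pre-subsidy: 291 - 3p = -66 + 1.2p gives p* = 85, q* = 36.
With the subsidy, sellers receive ps = pb + 14 for each unit, where pb is the price buyers pay.
Supply in terms of pb becomes qs = -66 + 1.2(pb + 14) = -49.2 + 1.2pb. Setting this equal to demand: 291 - 3pb = -49.2 + 1.2pb, so pb = 81.
Sellers receive ps = 81 + 14 = 95; q' = 291 − 3·81 = 48.
ΔCS = ½(36 + 48)(85 − 81) = 168; ΔPS = ½(36 + 48)(95 − 85) = 420.
Government spending = 14 × 48 = 672.
DWL = ½ × 14 × (48 − 36) = 84; fraction = 84 / 672 = 0.125.

DWL / government spending = 0.125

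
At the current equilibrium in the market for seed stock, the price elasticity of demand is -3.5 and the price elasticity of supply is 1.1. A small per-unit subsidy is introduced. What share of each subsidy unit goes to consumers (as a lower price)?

For a small subsidy around the equilibrium, the benefit split depends on the relative slopes, which at a point are proportional to the elasticities.
Buyer share = εs/(εs + |εd|) = 1.1/(1.1 + 3.5) = 11/46; seller share = |εd|/(εs + |εd|) = 35/46.

Consumer share = 11/46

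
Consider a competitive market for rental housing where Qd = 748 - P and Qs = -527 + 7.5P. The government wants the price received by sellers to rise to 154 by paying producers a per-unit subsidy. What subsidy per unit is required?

Required subsidy s = 34 per unit

At a seller price of 154, quantity supplied is -527 + 7.5·154 = 628.
Buyers absorb 628 only when they pay Pb with 748 − 1·Pb = 628, i.e. Pb = 120.
s = Ps − Pb = 154 − 120 = 34.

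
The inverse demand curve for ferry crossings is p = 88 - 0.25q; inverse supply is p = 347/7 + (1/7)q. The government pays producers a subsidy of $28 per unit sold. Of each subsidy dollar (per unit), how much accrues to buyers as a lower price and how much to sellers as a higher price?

Buyers gain 196/11 per unit; sellers gain 112/11 per unit

Pre-subsidy: 88 - 0.25q = 347/7 + (1/7)q gives q* = 1076/11 and p* = 699/11.
With the subsidy, sellers receive ps = pb + 28 for each unit, where pb is the price buyers pay.
On the curves, pb = 88 - 0.25q and ps = 347/7 + (1/7)q; the wedge ps − pb = 28 gives 347/7 + (1/7)q − (88 - 0.25q) = 28, so q' = 1860/11.
Then pb = 88 − 0.25·(1860/11) = 503/11 and ps = 347/7 + (1/7)·(1860/11) = 811/11.
Buyers' price falls by p* − pb = 699/11 − 503/11 = 196/11; sellers' price rises by ps − p* = 811/11 − 699/11 = 112/11.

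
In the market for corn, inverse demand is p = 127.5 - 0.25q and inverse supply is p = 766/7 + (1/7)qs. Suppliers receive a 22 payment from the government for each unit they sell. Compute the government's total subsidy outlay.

Government cost = 2244

Pre-subsidy: 127.5 - 0.25q = 766/7 + (1/7)q gives q* = 46 and p* = 116.
With the subsidy, sellers receive ps = pb + 22 for each unit, where pb is the price buyers pay.
On the curves, pb = 127.5 - 0.25q and ps = 766/7 + (1/7)q; the wedge ps − pb = 22 gives 766/7 + (1/7)q − (127.5 - 0.25q) = 22, so q' = 102.
Then pb = 127.5 − 0.25·102 = 102 and ps = 766/7 + (1/7)·102 = 124.
Government outlay = subsidy × quantity = 22 × 102 = 2244.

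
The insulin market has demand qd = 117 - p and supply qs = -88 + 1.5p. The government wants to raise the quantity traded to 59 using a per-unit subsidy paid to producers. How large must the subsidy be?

Required subsidy s = 40 per unit

At q = 59, invert demand for the buyer price: pb = (117 − 59)/1 = 58; invert supply for the seller price: ps = (59 − (-88))/1.5 = 98.
The subsidy must fill the gap: s = ps − pb = 98 − 58 = 40.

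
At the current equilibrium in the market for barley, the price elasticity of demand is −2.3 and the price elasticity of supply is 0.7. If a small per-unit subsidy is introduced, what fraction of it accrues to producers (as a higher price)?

Producer share = 23/30

For a small subsidy around the equilibrium, the benefit split depends on the relative slopes, which at a point are proportional to the elasticities.
Buyer share = εs/(εs + |εd|) = 0.7/(0.7 + 2.3) = 7/30; seller share = |εd|/(εs + |εd|) = 23/30.
So producers capture 23/30 of the subsidy.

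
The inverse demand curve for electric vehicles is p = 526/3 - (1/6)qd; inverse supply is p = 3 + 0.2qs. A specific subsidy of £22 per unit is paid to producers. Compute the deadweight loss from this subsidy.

Pre-subsidy: 526/3 - (1/6)q = 3 + 0.2q gives q* = 470 and p* = 97.
With the subsidy, sellers receive ps = pb + 22 for each unit, where pb is the price buyers pay.
On the curves, pb = 526/3 - (1/6)q and ps = 3 + 0.2q; the wedge ps − pb = 22 gives 3 + 0.2q − (526/3 - (1/6)q) = 22, so q' = 530.
Then pb = 526/3 − (1/6)·530 = 87 and ps = 3 + 0.2·530 = 109.
The subsidy expands output by 530 − 470 = 60 past the efficient level; on those units the gap between marginal cost and willingness to pay runs from 0 up to 22.
DWL = ½ × 22 × 60 = 660.

Deadweight loss = £660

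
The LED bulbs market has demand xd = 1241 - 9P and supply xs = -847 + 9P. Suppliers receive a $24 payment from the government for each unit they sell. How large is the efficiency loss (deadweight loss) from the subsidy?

Pre-subsidy: 1241 - 9P = -847 + 9P gives P* = 116, x* = 197.
With the subsidy, sellers receive Ps = Pb + 24 for each unit, where Pb is the price buyers pay.
Supply in terms of Pb becomes xs = -847 + 9(Pb + 24) = -631 + 9Pb. Setting this equal to demand: 1241 - 9Pb = -631 + 9Pb, so Pb = 104.
Sellers receive Ps = 104 + 24 = 128; x' = 1241 − 9·104 = 305.
The subsidy expands output by 305 − 197 = 108 past the efficient level; on those units the gap between marginal cost and willingness to pay runs from 0 up to 24.
DWL = ½ × 24 × 108 = 1296.

Deadweight loss = $1296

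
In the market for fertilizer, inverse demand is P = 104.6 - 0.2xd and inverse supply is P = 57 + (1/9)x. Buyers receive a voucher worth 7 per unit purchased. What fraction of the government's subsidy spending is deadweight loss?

DWL / government spending = 5/78

Pre-subsidy: 104.6 - 0.2x = 57 + (1/9)x gives x* = 153 and P* = 74.
With the rebate, buyers effectively pay Pb = Ps − 7, where Ps is the price sellers receive.
On the curves, Pb = 104.6 - 0.2x and Ps = 57 + (1/9)x; the wedge Ps − Pb = 7 gives 57 + (1/9)x − (104.6 - 0.2x) = 7, so x' = 175.5.
Then Pb = 104.6 − 0.2·175.5 = 69.5 and Ps = 57 + (1/9)·175.5 = 76.5.
ΔCS = ½(153 + 175.5)(74 − 69.5) = 739.125; ΔPS = ½(153 + 175.5)(76.5 − 74) = 410.625.
Government spending = 7 × 175.5 = 1228.5.
DWL = ½ × 7 × (175.5 − 153) = 78.75; fraction = 78.75 / 1228.5 = 5/78.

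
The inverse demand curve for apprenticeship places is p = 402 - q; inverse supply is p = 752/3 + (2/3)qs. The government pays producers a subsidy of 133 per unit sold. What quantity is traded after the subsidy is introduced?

Pre-subsidy: 402 - q = 752/3 + (2/3)q gives q* = 90.8 and p* = 311.2.
With the subsidy, sellers receive ps = pb + 133 for each unit, where pb is the price buyers pay.
On the curves, pb = 402 - q and ps = 752/3 + (2/3)q; the wedge ps − pb = 133 gives 752/3 + (2/3)q − (402 - q) = 133, so q' = 170.6.
Then pb = 402 − 1·170.6 = 231.4 and ps = 752/3 + (2/3)·170.6 = 364.4.

q' = 170.6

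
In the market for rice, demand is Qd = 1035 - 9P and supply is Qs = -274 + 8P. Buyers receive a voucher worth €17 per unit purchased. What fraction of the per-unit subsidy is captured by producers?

Producer share = 9/17

Pre-subsidy: 1035 - 9P = -274 + 8P gives P* = 77, Q* = 342.
With the rebate, buyers effectively pay Pb = Ps − 17, where Ps is the price sellers receive.
Demand in terms of Ps becomes Qd = 1035 − 9(Ps − 17) = 1188 - 9Ps. Setting this equal to supply: 1188 - 9Ps = -274 + 8Ps, so Ps = 86.
Buyers pay Pb = 86 − 17 = 69; Q' = -274 + 8·86 = 414.
Buyers' price falls by P* − Pb = 77 − 69 = 8; sellers' price rises by Ps − P* = 86 − 77 = 9.
So producers capture 9/17 = 9/17 of each unit of subsidy.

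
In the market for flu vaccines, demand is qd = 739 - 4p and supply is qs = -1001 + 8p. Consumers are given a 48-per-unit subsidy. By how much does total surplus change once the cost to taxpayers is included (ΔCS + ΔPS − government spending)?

Pre-subsidy: 739 - 4p = -1001 + 8p gives p* = 145, q* = 159.
With the rebate, buyers effectively pay pb = ps − 48, where ps is the price sellers receive.
Demand in terms of ps becomes qd = 739 − 4(ps − 48) = 931 - 4ps. Setting this equal to supply: 931 - 4ps = -1001 + 8ps, so ps = 161.
Buyers pay pb = 161 − 48 = 113; q' = -1001 + 8·161 = 287.
ΔCS = ½(159 + 287)(145 − 113) = 7136; ΔPS = ½(159 + 287)(161 − 145) = 3568.
Government spending = 48 × 287 = 13776.
Net change = 7136 + 3568 − 13776 = -3072. The loss equals the DWL triangle ½·48·128.

Net change in total surplus = -3072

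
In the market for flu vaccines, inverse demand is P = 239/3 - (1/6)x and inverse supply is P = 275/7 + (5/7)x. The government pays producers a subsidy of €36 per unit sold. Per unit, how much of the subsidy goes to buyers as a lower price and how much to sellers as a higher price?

Buyers gain 252/37 per unit; sellers gain 1080/37 per unit

Pre-subsidy: 239/3 - (1/6)x = 275/7 + (5/7)x gives x* = 1696/37 and P* = 2665/37.
With the subsidy, sellers receive Ps = Pb + 36 for each unit, where Pb is the price buyers pay.
On the curves, Pb = 239/3 - (1/6)x and Ps = 275/7 + (5/7)x; the wedge Ps − Pb = 36 gives 275/7 + (5/7)x − (239/3 - (1/6)x) = 36, so x' = 3208/37.
Then Pb = 239/3 − (1/6)·(3208/37) = 2413/37 and Ps = 275/7 + (5/7)·(3208/37) = 3745/37.
Buyers' price falls by P* − Pb = 2665/37 − 2413/37 = 252/37; sellers' price rises by Ps − P* = 3745/37 − 2665/37 = 1080/37.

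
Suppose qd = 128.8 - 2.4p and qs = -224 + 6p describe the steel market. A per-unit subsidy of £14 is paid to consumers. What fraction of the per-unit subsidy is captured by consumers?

Consumer share = 5/7

Pre-subsidy: 128.8 - 2.4p = -224 + 6p gives p* = 42, q* = 28.
With the rebate, buyers effectively pay pb = ps − 14, where ps is the price sellers receive.
Demand in terms of ps becomes qd = 128.8 − 2.4(ps − 14) = 162.4 - 2.4ps. Setting this equal to supply: 162.4 - 2.4ps = -224 + 6ps, so ps = 46.
Buyers pay pb = 46 − 14 = 32; q' = -224 + 6·46 = 52.
Buyers' price falls by p* − pb = 42 − 32 = 10; sellers' price rises by ps − p* = 46 − 42 = 4.
So consumers capture 10/14 = 5/7 of each unit of subsidy.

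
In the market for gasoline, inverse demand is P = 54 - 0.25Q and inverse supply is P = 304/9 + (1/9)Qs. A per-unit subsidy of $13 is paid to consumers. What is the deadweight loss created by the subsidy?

Deadweight loss = $234

Pre-subsidy: 54 - 0.25Q = 304/9 + (1/9)Q gives Q* = 56 and P* = 40.
With the rebate, buyers effectively pay Pb = Ps − 13, where Ps is the price sellers receive.
On the curves, Pb = 54 - 0.25Q and Ps = 304/9 + (1/9)Q; the wedge Ps − Pb = 13 gives 304/9 + (1/9)Q − (54 - 0.25Q) = 13, so Q' = 92.
Then Pb = 54 − 0.25·92 = 31 and Ps = 304/9 + (1/9)·92 = 44.
The subsidy expands output by 92 − 56 = 36 past the efficient level; on those units the gap between marginal cost and willingness to pay runs from 0 up to 13.
DWL = ½ × 13 × 36 = 234.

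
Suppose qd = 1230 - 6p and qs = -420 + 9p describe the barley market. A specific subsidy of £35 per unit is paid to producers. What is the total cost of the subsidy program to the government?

Government cost = £24360

Pre-subsidy: 1230 - 6p = -420 + 9p gives p* = 110, q* = 570.
With the subsidy, sellers receive ps = pb + 35 for each unit, where pb is the price buyers pay.
Supply in terms of pb becomes qs = -420 + 9(pb + 35) = -105 + 9pb. Setting this equal to demand: 1230 - 6pb = -105 + 9pb, so pb = 89.
Sellers receive ps = 89 + 35 = 124; q' = 1230 − 6·89 = 696.
Government outlay = subsidy × quantity = 35 × 696 = 24360.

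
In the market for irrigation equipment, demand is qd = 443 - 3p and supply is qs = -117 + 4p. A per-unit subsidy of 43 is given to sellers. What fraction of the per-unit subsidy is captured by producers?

Pre-subsidy: 443 - 3p = -117 + 4p gives p* = 80, q* = 203.
With the subsidy, sellers receive ps = pb + 43 for each unit, where pb is the price buyers pay.
Supply in terms of pb becomes qs = -117 + 4(pb + 43) = 55 + 4pb. Setting this equal to demand: 443 - 3pb = 55 + 4pb, so pb = 388/7.
Sellers receive ps = 388/7 + 43 = 689/7; q' = 443 − 3·(388/7) = 1937/7.
Buyers' price falls by p* − pb = 80 − 388/7 = 172/7; sellers' price rises by ps − p* = 689/7 − 80 = 129/7.
So producers capture (129/7)/43 = 3/7 of each unit of subsidy.

Producer share = 3/7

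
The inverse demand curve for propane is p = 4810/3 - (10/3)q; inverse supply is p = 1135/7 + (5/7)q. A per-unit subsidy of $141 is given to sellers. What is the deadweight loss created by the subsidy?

Deadweight loss = 417501/170

Pre-subsidy: 4810/3 - (10/3)q = 1135/7 + (5/7)q gives q* = 6053/17 and p* = 7080/17.
With the subsidy, sellers receive ps = pb + 141 for each unit, where pb is the price buyers pay.
On the curves, pb = 4810/3 - (10/3)q and ps = 1135/7 + (5/7)q; the wedge ps − pb = 141 gives 1135/7 + (5/7)q − (4810/3 - (10/3)q) = 141, so q' = 33226/85.
Then pb = 4810/3 − (10/3)·(33226/85) = 5106/17 and ps = 1135/7 + (5/7)·(33226/85) = 7503/17.
The subsidy expands output by 33226/85 − 6053/17 = 2961/85 past the efficient level; on those units the gap between marginal cost and willingness to pay runs from 0 up to 141.
DWL = ½ × 141 × 2961/85 = 417501/170.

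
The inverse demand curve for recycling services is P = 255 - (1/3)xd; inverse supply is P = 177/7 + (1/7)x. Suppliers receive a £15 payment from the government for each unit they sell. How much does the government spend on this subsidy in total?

Pre-subsidy: 255 - (1/3)x = 177/7 + (1/7)x gives x* = 482.4 and P* = 94.2.
With the subsidy, sellers receive Ps = Pb + 15 for each unit, where Pb is the price buyers pay.
On the curves, Pb = 255 - (1/3)x and Ps = 177/7 + (1/7)x; the wedge Ps − Pb = 15 gives 177/7 + (1/7)x − (255 - (1/3)x) = 15, so x' = 513.9.
Then Pb = 255 − (1/3)·513.9 = 83.7 and Ps = 177/7 + (1/7)·513.9 = 98.7.
Government outlay = subsidy × quantity = 15 × 513.9 = 7708.5.

Government cost = £7708.5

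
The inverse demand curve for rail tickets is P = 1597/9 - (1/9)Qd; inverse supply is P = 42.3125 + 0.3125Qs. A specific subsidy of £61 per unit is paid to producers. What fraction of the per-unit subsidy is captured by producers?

Producer share = 45/61

Pre-subsidy: 1597/9 - (1/9)Q = 42.3125 + 0.3125Q gives Q* = 319 and P* = 142.
With the subsidy, sellers receive Ps = Pb + 61 for each unit, where Pb is the price buyers pay.
On the curves, Pb = 1597/9 - (1/9)Q and Ps = 42.3125 + 0.3125Q; the wedge Ps − Pb = 61 gives 42.3125 + 0.3125Q − (1597/9 - (1/9)Q) = 61, so Q' = 463.
Then Pb = 1597/9 − (1/9)·463 = 126 and Ps = 42.3125 + 0.3125·463 = 187.
Buyers' price falls by P* − Pb = 142 − 126 = 16; sellers' price rises by Ps − P* = 187 − 142 = 45.
So producers capture 45/61 = 45/61 of each unit of subsidy.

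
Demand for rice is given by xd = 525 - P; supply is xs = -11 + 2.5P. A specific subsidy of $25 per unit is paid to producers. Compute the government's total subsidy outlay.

Government cost = 68200/7

Pre-subsidy: 525 - P = -11 + 2.5P gives P* = 1072/7, x* = 2603/7.
With the subsidy, sellers receive Ps = Pb + 25 for each unit, where Pb is the price buyers pay.
Supply in terms of Pb becomes xs = -11 + 2.5(Pb + 25) = 51.5 + 2.5Pb. Setting this equal to demand: 525 - Pb = 51.5 + 2.5Pb, so Pb = 947/7.
Sellers receive Ps = 947/7 + 25 = 1122/7; x' = 525 − 1·(947/7) = 2728/7.
Government outlay = subsidy × quantity = 25 × 2728/7 = 68200/7.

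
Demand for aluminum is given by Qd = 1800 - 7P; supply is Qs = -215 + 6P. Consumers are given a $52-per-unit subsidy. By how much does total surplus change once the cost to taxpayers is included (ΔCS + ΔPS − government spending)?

Net change in total surplus = -$4368

Pre-subsidy: 1800 - 7P = -215 + 6P gives P* = 155, Q* = 715.
With the rebate, buyers effectively pay Pb = Ps − 52, where Ps is the price sellers receive.
Demand in terms of Ps becomes Qd = 1800 − 7(Ps − 52) = 2164 - 7Ps. Setting this equal to supply: 2164 - 7Ps = -215 + 6Ps, so Ps = 183.
Buyers pay Pb = 183 − 52 = 131; Q' = -215 + 6·183 = 883.
ΔCS = ½(715 + 883)(155 − 131) = 19176; ΔPS = ½(715 + 883)(183 − 155) = 22372.
Government spending = 52 × 883 = 45916.
Net change = 19176 + 22372 − 45916 = -4368. The loss equals the DWL triangle ½·52·168.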